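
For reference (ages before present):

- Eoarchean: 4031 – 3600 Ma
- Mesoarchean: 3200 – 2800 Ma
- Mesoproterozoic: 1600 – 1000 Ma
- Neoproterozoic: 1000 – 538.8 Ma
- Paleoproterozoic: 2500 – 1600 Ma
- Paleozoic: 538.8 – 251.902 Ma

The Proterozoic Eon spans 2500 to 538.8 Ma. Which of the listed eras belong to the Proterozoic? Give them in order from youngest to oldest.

Eras with both bounds inside 2500–538.8 Ma: Neoproterozoic (1000–538.8), Mesoproterozoic (1600–1000), Paleoproterozoic (2500–1600).

Neoproterozoic, Mesoproterozoic, Paleoproterozoic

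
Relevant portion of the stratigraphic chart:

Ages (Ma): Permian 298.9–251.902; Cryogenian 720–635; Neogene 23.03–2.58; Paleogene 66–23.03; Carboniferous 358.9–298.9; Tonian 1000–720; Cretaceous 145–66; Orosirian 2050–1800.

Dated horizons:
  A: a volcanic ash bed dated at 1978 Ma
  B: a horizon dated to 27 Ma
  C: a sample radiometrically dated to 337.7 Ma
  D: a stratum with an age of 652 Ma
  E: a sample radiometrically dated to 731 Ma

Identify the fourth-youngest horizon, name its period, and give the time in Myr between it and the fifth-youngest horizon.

E, in the Tonian; 1247 million years to A

Smaller Ma means younger, so youngest first: B 27 < C 337.7 < D 652 < E 731 < A 1978.
Counting 4 along gives E (731 Ma); the excerpt puts that inside the Tonian, 1000–720 Ma.
Next in line is A (1978 Ma), and 1978 − 731 = 1247 Myr.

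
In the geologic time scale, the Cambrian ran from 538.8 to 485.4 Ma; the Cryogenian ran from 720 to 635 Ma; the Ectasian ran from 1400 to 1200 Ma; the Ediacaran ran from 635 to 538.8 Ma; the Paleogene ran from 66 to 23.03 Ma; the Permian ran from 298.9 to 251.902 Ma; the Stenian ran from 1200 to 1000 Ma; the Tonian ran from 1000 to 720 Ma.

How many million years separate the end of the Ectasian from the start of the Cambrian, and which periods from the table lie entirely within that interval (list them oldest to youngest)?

The Ectasian closes at 1200 Ma and the Cambrian opens at 538.8 Ma, so the interval is 1200 − 538.8 = 661.2 Myr.
A period fits inside if it starts at or after 1200 Ma and ends at or before 538.8 Ma; oldest first that gives Stenian, Tonian, Cryogenian, Ediacaran.

661.2 million years; Stenian, Tonian, Cryogenian, Ediacaran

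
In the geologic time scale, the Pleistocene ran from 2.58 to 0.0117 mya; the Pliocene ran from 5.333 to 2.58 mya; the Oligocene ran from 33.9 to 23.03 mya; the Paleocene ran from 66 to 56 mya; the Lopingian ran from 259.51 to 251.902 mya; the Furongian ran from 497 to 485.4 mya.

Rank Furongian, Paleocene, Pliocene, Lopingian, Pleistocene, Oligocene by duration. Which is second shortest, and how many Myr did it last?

Pliocene, 2.753 million years

Start − end for each: Furongian 497 − 485.4 = 11.6; Paleocene 66 − 56 = 10; Pliocene 5.333 − 2.58 = 2.753; Lopingian 259.51 − 251.902 = 7.608; Pleistocene 2.58 − 0.0117 = 2.5683; Oligocene 33.9 − 23.03 = 10.87.
Ranking these from shortest: Pleistocene < Pliocene < Lopingian < Paleocene < Oligocene < Furongian.
Position 2 in that ranking is Pliocene, which lasted 2.753 Myr.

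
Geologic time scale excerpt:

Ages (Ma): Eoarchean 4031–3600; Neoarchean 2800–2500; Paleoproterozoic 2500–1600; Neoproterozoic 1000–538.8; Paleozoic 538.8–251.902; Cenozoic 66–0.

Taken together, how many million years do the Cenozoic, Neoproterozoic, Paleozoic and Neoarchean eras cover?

Each duration: Cenozoic = 66; Neoproterozoic = 461.2; Paleozoic = 286.898; Neoarchean = 300.
Sum: 66 + 461.2 + 286.898 + 300 = 1114.098 Myr.

1114.098 million years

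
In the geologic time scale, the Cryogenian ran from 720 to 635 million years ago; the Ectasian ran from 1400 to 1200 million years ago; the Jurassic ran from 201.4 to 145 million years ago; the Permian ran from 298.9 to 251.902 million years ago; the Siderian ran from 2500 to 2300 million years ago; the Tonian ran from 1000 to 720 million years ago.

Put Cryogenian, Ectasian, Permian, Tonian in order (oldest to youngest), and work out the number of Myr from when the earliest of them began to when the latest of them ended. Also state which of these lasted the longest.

From the excerpt: Cryogenian 720–635; Ectasian 1400–1200; Permian 298.9–251.902; Tonian 1000–720 (Ma).
Larger Ma is earlier, so the oldest is Ectasian and the youngest is Permian; oldest to youngest: Ectasian, Tonian, Cryogenian, Permian.
Oldest start 1400 minus youngest end 251.902 gives 1148.098 Myr overall.
Individual lengths (start − end): Tonian 280; Ectasian 200; Permian 46.998; Cryogenian 85. The largest is Tonian at 280 Myr.

Ectasian → Tonian → Cryogenian → Permian; total span 1148.098 Myr; longest is Tonian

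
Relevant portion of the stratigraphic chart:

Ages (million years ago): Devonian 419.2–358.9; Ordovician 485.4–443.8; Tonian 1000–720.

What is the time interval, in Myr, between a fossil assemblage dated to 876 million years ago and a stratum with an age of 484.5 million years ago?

391.5 million years

876 − 484.5 = 391.5 million years.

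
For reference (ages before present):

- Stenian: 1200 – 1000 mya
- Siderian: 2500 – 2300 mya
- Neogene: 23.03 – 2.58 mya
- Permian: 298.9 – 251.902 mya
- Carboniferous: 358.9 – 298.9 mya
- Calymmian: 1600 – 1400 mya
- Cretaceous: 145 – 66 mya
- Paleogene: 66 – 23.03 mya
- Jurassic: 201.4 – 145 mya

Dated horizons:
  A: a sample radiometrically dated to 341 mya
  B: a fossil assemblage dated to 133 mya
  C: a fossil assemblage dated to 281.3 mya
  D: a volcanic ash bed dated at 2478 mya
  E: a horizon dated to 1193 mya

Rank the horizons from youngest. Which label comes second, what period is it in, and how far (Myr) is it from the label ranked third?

C, in the Permian; 59.7 million years to A

Smaller Ma means younger, so youngest first: B 133 < C 281.3 < A 341 < E 1193 < D 2478.
Counting 2 along gives C (281.3 Ma); the excerpt puts that inside the Permian, 298.9–251.902 Ma.
Next in line is A (341 Ma), and 341 − 281.3 = 59.7 Myr.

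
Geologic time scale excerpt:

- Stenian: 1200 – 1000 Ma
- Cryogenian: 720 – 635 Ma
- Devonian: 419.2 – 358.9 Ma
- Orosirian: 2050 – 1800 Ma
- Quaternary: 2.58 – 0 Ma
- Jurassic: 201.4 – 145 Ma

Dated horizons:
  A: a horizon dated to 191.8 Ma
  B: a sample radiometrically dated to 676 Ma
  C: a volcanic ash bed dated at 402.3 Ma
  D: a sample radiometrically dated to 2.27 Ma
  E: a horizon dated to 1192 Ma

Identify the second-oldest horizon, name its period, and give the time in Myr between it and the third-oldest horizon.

B, in the Cryogenian; 273.7 million years to C

Sorted oldest-first by Ma: E (1192), B (676), C (402.3), A (191.8), D (2.27).
The second oldest is B at 676 Ma, which lies in 720–635 Ma: the Cryogenian.
The third oldest is C at 402.3 Ma; separation = |676 − 402.3| = 273.7 Myr.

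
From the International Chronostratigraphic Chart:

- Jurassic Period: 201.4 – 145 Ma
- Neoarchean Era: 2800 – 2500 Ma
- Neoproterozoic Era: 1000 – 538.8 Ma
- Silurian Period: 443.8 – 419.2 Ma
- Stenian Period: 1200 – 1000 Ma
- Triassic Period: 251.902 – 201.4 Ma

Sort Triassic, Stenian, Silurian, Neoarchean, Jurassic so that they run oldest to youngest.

Neoarchean, then Stenian, then Silurian, then Triassic, then Jurassic

Sorting by start age (descending Ma, since larger Ma = older): Neoarchean began 2800, Stenian began 1200, Silurian began 443.8, Triassic began 251.902, Jurassic began 201.4.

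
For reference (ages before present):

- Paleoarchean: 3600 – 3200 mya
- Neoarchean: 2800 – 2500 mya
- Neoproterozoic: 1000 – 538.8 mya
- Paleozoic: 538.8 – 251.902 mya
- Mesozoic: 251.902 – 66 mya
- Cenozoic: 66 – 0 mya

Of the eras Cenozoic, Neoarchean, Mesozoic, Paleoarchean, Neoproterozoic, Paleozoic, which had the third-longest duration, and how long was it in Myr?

Start − end for each: Cenozoic 66 − 0 = 66; Neoarchean 2800 − 2500 = 300; Mesozoic 251.902 − 66 = 185.902; Paleoarchean 3600 − 3200 = 400; Neoproterozoic 1000 − 538.8 = 461.2; Paleozoic 538.8 − 251.902 = 286.898.
Ranking these from longest: Neoproterozoic > Paleoarchean > Neoarchean > Paleozoic > Mesozoic > Cenozoic.
Position 3 in that ranking is Neoarchean, which lasted 300 Myr.

Neoarchean, 300 million years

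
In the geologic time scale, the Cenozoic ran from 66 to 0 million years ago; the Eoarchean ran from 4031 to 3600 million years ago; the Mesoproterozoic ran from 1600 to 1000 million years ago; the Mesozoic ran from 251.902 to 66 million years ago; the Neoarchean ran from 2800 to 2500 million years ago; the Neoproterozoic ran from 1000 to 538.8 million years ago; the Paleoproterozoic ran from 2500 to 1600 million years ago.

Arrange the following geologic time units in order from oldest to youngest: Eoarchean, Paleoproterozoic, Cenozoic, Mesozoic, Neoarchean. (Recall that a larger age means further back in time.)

Sorting by start age (descending Ma, since larger Ma = older): Eoarchean start 4031, Neoarchean start 2800, Paleoproterozoic start 2500, Mesozoic start 251.902, Cenozoic start 66.

Eoarchean, Neoarchean, Paleoproterozoic, Mesozoic, Cenozoic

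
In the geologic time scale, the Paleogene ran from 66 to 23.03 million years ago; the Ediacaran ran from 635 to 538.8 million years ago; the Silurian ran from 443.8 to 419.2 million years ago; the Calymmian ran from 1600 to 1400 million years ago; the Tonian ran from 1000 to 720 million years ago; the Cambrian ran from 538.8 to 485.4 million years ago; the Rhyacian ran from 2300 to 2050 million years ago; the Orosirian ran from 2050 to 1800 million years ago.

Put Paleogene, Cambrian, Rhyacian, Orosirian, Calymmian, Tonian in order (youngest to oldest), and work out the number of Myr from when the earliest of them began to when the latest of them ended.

Paleogene, Cambrian, Tonian, Calymmian, Orosirian, Rhyacian; total span 2276.97 Myr

From the excerpt: Paleogene 66–23.03; Cambrian 538.8–485.4; Rhyacian 2300–2050; Orosirian 2050–1800; Calymmian 1600–1400; Tonian 1000–720 (Ma).
Larger Ma is earlier, so the oldest is Rhyacian and the youngest is Paleogene; youngest to oldest: Paleogene, Cambrian, Tonian, Calymmian, Orosirian, Rhyacian.
Oldest start 2300 minus youngest end 23.03 gives 2276.97 Myr overall.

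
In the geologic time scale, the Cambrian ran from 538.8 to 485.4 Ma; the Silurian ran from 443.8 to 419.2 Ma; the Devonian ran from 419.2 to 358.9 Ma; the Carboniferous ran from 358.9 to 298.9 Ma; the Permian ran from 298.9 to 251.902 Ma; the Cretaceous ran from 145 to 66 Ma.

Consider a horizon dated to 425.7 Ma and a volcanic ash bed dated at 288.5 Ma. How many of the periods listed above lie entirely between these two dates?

425.7 Ma sits inside the Silurian (443.8–419.2) and 288.5 Ma inside the Permian (298.9–251.902); neither of those is wholly between the two dates.
The listed periods lying completely between them are Devonian, Carboniferous — 2 in all.

2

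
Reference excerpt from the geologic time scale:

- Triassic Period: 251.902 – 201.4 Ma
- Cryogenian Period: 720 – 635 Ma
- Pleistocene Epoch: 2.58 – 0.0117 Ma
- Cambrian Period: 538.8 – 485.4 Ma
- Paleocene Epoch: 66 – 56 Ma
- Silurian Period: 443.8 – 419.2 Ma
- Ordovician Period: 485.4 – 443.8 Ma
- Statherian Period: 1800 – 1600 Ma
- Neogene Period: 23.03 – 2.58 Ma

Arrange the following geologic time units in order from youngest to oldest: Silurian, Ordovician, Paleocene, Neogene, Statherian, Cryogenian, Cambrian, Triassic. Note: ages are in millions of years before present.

Neogene, Paleocene, Triassic, Silurian, Ordovician, Cambrian, Cryogenian, Statherian

Read off each span (Ma): Silurian 443.8–419.2; Ordovician 485.4–443.8; Paleocene 66–56; Neogene 23.03–2.58; Statherian 1800–1600; Cryogenian 720–635; Cambrian 538.8–485.4; Triassic 251.902–201.4.
Larger Ma is older, so oldest→youngest is Statherian, Cryogenian, Cambrian, Ordovician, Silurian, Triassic, Paleocene, Neogene; reverse it for youngest→oldest.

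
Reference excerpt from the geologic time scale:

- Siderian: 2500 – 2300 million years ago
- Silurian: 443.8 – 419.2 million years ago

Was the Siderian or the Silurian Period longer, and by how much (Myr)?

Siderian: 2500 − 2300 = 200 Myr.
Silurian: 443.8 − 419.2 = 24.6 Myr.
Difference: 200 − 24.6 = 175.4 Myr, so the Siderian was longer.

Siderian, by 175.4 million years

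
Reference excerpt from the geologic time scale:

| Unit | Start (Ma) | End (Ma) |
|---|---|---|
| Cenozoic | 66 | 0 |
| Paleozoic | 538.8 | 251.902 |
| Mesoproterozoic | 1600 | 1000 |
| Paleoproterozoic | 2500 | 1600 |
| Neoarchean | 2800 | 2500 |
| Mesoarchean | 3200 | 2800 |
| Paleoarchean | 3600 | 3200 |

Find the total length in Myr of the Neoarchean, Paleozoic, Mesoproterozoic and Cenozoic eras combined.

1252.898 million years

Each duration: Neoarchean = 300; Paleozoic = 286.898; Mesoproterozoic = 600; Cenozoic = 66.
Sum: 300 + 286.898 + 600 + 66 = 1252.898 Myr.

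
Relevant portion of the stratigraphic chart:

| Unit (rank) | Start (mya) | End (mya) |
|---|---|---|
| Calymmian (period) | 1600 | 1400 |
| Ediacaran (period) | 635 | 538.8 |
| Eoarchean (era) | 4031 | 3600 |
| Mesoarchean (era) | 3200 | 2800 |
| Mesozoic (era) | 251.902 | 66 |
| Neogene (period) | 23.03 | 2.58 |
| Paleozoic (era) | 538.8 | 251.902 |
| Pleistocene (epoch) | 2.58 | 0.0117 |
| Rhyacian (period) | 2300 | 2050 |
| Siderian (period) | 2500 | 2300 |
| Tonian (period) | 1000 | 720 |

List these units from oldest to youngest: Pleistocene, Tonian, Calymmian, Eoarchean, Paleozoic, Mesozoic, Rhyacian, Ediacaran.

Eoarchean, Rhyacian, Calymmian, Tonian, Ediacaran, Paleozoic, Mesozoic, Pleistocene

Read off each span (Ma): Pleistocene 2.58–0.0117; Tonian 1000–720; Calymmian 1600–1400; Eoarchean 4031–3600; Paleozoic 538.8–251.902; Mesozoic 251.902–66; Rhyacian 2300–2050; Ediacaran 635–538.8.
Larger Ma is older, so oldest→youngest is Eoarchean, Rhyacian, Calymmian, Tonian, Ediacaran, Paleozoic, Mesozoic, Pleistocene.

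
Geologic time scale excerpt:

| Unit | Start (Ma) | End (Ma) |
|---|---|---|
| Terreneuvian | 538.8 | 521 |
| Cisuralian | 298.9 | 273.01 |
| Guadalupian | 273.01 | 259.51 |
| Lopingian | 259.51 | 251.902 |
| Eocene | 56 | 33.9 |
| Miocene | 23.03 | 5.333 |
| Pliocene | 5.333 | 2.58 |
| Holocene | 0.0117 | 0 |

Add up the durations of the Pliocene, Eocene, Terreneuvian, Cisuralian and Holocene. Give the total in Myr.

68.5547 million years

Duration is start − end for each: (5.333 − 2.58) + (56 − 33.9) + (538.8 − 521) + (298.9 − 273.01) + (0.0117 − 0).
That is 2.753 + 22.1 + 17.8 + 25.89 + 0.0117, which totals 68.5547 million years.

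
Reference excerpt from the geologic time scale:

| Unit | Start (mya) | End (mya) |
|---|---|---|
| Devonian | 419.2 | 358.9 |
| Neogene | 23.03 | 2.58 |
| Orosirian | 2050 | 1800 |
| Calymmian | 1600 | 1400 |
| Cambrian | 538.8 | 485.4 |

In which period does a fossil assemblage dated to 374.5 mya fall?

374.5 Ma lies between 419.2 and 358.9 Ma, so it falls in the Devonian.

Devonian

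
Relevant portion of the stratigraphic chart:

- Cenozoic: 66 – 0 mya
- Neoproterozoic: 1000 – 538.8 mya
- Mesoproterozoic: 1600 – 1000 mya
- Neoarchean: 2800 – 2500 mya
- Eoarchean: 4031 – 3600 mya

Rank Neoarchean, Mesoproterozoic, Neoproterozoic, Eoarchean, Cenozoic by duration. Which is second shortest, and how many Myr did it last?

Neoarchean, 300 million years

Durations: Neoarchean 300; Mesoproterozoic 600; Neoproterozoic 461.2; Eoarchean 431; Cenozoic 66 Myr.
Sorted shortest-first: Cenozoic (66), Neoarchean (300), Eoarchean (431), Neoproterozoic (461.2), Mesoproterozoic (600).
The second shortest is Neoarchean at 300 Myr.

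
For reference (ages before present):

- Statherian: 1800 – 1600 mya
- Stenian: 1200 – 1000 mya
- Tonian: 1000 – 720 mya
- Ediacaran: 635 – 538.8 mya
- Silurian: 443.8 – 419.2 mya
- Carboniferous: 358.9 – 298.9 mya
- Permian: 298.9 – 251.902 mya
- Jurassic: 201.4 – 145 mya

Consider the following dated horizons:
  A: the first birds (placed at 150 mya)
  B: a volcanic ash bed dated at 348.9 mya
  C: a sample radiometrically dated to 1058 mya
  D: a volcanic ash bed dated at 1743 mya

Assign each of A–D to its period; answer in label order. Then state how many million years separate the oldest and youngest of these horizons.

A — Jurassic; B — Carboniferous; C — Stenian; D — Statherian; span 1593 million years

A: 150 Ma lies in 201.4–145 Ma, so Jurassic.
B: 348.9 Ma lies in 358.9–298.9 Ma, so Carboniferous.
C: 1058 Ma lies in 1200–1000 Ma, so Stenian.
D: 1743 Ma lies in 1800–1600 Ma, so Statherian.
Oldest = 1743 Ma, youngest = 150 Ma → span 1593 Myr.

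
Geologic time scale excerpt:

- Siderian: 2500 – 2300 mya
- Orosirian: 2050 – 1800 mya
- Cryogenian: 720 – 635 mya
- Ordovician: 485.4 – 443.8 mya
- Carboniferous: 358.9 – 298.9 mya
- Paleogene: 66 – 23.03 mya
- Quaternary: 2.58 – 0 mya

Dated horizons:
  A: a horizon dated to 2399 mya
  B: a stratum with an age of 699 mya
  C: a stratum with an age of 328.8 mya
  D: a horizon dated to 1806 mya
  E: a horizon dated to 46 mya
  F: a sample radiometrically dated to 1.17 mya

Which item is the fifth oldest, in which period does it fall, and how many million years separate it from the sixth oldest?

Sorted oldest-first by Ma: A (2399), D (1806), B (699), C (328.8), E (46), F (1.17).
The fifth oldest is E at 46 Ma, which lies in 66–23.03 Ma: the Paleogene.
The sixth oldest is F at 1.17 Ma; separation = |46 − 1.17| = 44.83 Myr.

E, in the Paleogene; 44.83 million years to F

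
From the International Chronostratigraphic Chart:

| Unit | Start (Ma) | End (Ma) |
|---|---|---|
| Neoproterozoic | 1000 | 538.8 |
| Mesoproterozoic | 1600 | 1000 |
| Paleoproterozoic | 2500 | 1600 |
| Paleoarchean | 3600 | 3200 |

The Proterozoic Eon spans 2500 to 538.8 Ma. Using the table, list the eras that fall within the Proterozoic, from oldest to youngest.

Paleoproterozoic, Mesoproterozoic, Neoproterozoic

Eras with both bounds inside 2500–538.8 Ma: Paleoproterozoic (2500–1600), Mesoproterozoic (1600–1000), Neoproterozoic (1000–538.8).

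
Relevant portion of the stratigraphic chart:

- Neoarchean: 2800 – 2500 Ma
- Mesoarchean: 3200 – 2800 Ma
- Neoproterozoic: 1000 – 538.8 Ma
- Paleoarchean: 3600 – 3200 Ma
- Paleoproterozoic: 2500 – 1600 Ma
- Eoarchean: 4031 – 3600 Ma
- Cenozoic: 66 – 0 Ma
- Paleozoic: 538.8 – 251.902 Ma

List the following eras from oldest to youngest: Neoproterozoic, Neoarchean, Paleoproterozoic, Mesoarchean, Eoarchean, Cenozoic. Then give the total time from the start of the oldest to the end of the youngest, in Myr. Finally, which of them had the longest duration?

Eoarchean → Mesoarchean → Neoarchean → Paleoproterozoic → Neoproterozoic → Cenozoic; total span 4031 Myr; longest is Paleoproterozoic

Start ages (Ma): Eoarchean 4031, Mesoarchean 3200, Neoarchean 2800, Paleoproterozoic 2500, Neoproterozoic 1000, Cenozoic 66.
Ordered oldest to youngest: Eoarchean, Mesoarchean, Neoarchean, Paleoproterozoic, Neoproterozoic, Cenozoic.
Span = 4031 − 0 = 4031 Myr.
Durations: Neoproterozoic 461.2, Eoarchean 431, Paleoproterozoic 900, Cenozoic 66, Neoarchean 300, Mesoarchean 400 → longest is Paleoproterozoic (900 Myr).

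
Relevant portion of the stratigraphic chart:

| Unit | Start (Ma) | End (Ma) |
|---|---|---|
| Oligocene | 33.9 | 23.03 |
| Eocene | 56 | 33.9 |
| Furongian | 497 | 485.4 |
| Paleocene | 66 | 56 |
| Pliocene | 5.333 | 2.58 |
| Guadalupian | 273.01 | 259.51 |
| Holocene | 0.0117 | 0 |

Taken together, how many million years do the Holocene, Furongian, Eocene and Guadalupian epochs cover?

Duration is start − end for each: (0.0117 − 0) + (497 − 485.4) + (56 − 33.9) + (273.01 − 259.51).
That is 0.0117 + 11.6 + 22.1 + 13.5, which totals 47.2117 million years.

47.2117 million years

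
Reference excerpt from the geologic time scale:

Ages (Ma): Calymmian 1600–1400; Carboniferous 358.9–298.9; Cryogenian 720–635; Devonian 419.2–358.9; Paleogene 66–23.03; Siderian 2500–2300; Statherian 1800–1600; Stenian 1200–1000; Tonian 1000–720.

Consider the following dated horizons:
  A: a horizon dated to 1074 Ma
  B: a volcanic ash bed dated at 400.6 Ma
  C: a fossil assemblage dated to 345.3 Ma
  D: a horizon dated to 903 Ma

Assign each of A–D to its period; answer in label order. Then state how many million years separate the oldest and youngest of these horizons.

A: 1074 Ma lies in 1200–1000 Ma, so Stenian.
B: 400.6 Ma lies in 419.2–358.9 Ma, so Devonian.
C: 345.3 Ma lies in 358.9–298.9 Ma, so Carboniferous.
D: 903 Ma lies in 1000–720 Ma, so Tonian.
Oldest = 1074 Ma, youngest = 345.3 Ma → span 728.7 Myr.

A — Stenian; B — Devonian; C — Carboniferous; D — Tonian; span 728.7 million years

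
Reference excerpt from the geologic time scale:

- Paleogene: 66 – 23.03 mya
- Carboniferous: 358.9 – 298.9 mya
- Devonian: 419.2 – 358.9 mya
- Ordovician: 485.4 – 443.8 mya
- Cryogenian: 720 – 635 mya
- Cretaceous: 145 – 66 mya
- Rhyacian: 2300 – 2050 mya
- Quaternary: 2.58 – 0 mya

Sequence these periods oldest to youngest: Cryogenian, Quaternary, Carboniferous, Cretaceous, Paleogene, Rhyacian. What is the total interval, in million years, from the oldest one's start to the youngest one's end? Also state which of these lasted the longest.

From the excerpt: Cryogenian 720–635; Quaternary 2.58–0; Carboniferous 358.9–298.9; Cretaceous 145–66; Paleogene 66–23.03; Rhyacian 2300–2050 (Ma).
Larger Ma is earlier, so the oldest is Rhyacian and the youngest is Quaternary; oldest to youngest: Rhyacian, Cryogenian, Carboniferous, Cretaceous, Paleogene, Quaternary.
Oldest start 2300 minus youngest end 0 gives 2300 Myr overall.
Individual lengths (start − end): Cryogenian 85; Paleogene 42.97; Cretaceous 79; Rhyacian 250; Carboniferous 60; Quaternary 2.58. The largest is Rhyacian at 250 Myr.

Rhyacian → Cryogenian → Carboniferous → Cretaceous → Paleogene → Quaternary; total span 2300 Myr; longest is Rhyacian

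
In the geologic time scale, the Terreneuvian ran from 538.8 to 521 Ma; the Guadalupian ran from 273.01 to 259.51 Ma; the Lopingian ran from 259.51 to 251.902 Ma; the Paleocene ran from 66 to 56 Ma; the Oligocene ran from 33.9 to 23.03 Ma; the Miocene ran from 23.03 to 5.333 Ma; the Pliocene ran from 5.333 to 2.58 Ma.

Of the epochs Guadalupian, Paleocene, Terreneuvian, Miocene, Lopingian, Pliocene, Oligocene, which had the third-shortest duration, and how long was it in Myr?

Paleocene, 10 million years

Durations: Guadalupian 13.5; Paleocene 10; Terreneuvian 17.8; Miocene 17.697; Lopingian 7.608; Pliocene 2.753; Oligocene 10.87 Myr.
Sorted shortest-first: Pliocene (2.753), Lopingian (7.608), Paleocene (10), Oligocene (10.87), Guadalupian (13.5), Miocene (17.697), Terreneuvian (17.8).
The third shortest is Paleocene at 10 Myr.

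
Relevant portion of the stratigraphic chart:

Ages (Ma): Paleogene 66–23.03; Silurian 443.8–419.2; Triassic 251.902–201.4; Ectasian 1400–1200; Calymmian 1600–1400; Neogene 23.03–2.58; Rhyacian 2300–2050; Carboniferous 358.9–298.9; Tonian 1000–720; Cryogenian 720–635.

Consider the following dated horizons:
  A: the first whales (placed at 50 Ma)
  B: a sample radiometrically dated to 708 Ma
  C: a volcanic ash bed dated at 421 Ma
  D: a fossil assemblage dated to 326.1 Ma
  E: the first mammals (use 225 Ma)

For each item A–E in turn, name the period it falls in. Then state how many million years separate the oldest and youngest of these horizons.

A: 50 Ma lies in 66–23.03 Ma, so Paleogene.
B: 708 Ma lies in 720–635 Ma, so Cryogenian.
C: 421 Ma lies in 443.8–419.2 Ma, so Silurian.
D: 326.1 Ma lies in 358.9–298.9 Ma, so Carboniferous.
E: 225 Ma lies in 251.902–201.4 Ma, so Triassic.
Oldest = 708 Ma, youngest = 50 Ma → span 658 Myr.

A — Paleogene; B — Cryogenian; C — Silurian; D — Carboniferous; E — Triassic; span 658 million years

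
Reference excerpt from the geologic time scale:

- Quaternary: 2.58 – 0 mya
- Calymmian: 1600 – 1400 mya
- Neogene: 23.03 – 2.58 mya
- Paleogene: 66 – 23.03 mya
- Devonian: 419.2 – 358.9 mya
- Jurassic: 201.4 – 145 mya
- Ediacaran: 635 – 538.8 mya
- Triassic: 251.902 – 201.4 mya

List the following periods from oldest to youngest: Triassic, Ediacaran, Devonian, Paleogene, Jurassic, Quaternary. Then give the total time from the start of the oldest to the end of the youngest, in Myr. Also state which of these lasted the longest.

Ediacaran → Devonian → Triassic → Jurassic → Paleogene → Quaternary; total span 635 Myr; longest is Ediacaran

Start ages (Ma): Ediacaran 635, Devonian 419.2, Triassic 251.902, Jurassic 201.4, Paleogene 66, Quaternary 2.58.
Ordered oldest to youngest: Ediacaran, Devonian, Triassic, Jurassic, Paleogene, Quaternary.
Span = 635 − 0 = 635 Myr.
Durations: Devonian 60.3, Jurassic 56.4, Ediacaran 96.2, Paleogene 42.97, Quaternary 2.58, Triassic 50.502 → longest is Ediacaran (96.2 Myr).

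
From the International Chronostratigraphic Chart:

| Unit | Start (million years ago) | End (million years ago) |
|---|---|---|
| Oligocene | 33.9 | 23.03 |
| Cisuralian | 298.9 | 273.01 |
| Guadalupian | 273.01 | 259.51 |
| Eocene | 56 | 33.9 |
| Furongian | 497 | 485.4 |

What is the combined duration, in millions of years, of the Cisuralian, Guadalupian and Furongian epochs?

Duration is start − end for each: (298.9 − 273.01) + (273.01 − 259.51) + (497 − 485.4).
That is 25.89 + 13.5 + 11.6, which totals 50.99 million years.

50.99 million years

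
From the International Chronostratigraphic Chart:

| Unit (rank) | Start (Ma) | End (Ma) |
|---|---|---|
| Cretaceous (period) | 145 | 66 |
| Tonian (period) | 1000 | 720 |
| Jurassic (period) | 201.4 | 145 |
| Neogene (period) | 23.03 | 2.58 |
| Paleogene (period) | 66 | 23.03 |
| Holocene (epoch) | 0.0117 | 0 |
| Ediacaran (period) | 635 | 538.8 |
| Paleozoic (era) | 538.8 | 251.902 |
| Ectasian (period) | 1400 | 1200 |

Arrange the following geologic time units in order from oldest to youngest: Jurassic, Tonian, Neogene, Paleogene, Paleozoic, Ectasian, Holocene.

The oldest of these is Ectasian (starts 1400 Ma) and the youngest is Holocene (ends 0 Ma).
In between, by decreasing start age: Tonian (1000), Paleozoic (538.8), Jurassic (201.4), Paleogene (66), Neogene (23.03).

Ectasian, then Tonian, then Paleozoic, then Jurassic, then Paleogene, then Neogene, then Holocene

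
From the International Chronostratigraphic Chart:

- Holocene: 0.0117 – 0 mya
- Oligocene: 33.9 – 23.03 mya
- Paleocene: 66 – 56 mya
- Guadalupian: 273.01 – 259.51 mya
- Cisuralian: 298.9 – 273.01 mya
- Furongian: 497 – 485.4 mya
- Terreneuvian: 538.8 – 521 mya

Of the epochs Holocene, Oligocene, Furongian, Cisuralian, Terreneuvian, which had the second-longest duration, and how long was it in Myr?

Start − end for each: Holocene 0.0117 − 0 = 0.0117; Oligocene 33.9 − 23.03 = 10.87; Furongian 497 − 485.4 = 11.6; Cisuralian 298.9 − 273.01 = 25.89; Terreneuvian 538.8 − 521 = 17.8.
Ranking these from longest: Cisuralian > Terreneuvian > Furongian > Oligocene > Holocene.
Position 2 in that ranking is Terreneuvian, which lasted 17.8 Myr.

Terreneuvian, 17.8 million years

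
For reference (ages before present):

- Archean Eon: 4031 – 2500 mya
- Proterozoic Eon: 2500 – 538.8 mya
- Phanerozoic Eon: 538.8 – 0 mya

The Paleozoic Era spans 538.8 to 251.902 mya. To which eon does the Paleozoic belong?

The Paleozoic (538.8–251.902 Ma) lies entirely within 538.8–0 Ma, the Phanerozoic Eon.

Phanerozoic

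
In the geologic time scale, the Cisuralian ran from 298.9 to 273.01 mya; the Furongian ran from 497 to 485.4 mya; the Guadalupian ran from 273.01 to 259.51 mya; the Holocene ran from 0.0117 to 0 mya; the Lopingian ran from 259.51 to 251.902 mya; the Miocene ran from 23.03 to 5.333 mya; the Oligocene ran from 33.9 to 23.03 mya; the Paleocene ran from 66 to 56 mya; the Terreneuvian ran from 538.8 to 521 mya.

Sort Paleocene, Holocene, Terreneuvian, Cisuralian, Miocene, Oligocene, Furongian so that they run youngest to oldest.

The oldest of these is Terreneuvian (starts 538.8 Ma) and the youngest is Holocene (ends 0 Ma).
In between, by decreasing start age: Furongian (497), Cisuralian (298.9), Paleocene (66), Oligocene (33.9), Miocene (23.03).
Listing youngest first means reversing that sequence.

Holocene, then Miocene, then Oligocene, then Paleocene, then Cisuralian, then Furongian, then Terreneuvian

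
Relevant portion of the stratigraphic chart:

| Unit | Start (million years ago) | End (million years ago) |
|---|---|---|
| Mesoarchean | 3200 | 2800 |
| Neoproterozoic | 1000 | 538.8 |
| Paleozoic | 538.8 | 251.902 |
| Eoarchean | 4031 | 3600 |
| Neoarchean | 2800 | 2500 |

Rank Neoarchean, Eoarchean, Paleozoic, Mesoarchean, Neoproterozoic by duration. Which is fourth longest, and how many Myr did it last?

Neoarchean, 300 million years

Start − end for each: Neoarchean 2800 − 2500 = 300; Eoarchean 4031 − 3600 = 431; Paleozoic 538.8 − 251.902 = 286.898; Mesoarchean 3200 − 2800 = 400; Neoproterozoic 1000 − 538.8 = 461.2.
Ranking these from longest: Neoproterozoic > Eoarchean > Mesoarchean > Neoarchean > Paleozoic.
Position 4 in that ranking is Neoarchean, which lasted 300 Myr.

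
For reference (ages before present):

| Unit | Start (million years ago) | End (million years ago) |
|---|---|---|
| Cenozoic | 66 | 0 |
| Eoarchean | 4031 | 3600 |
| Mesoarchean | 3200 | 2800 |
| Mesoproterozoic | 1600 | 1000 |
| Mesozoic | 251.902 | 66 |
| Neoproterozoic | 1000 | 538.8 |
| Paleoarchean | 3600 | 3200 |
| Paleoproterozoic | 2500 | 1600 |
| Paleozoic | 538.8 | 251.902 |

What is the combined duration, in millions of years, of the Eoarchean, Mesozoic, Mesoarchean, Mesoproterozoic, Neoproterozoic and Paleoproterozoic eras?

Each duration: Eoarchean = 431; Mesozoic = 185.902; Mesoarchean = 400; Mesoproterozoic = 600; Neoproterozoic = 461.2; Paleoproterozoic = 900.
Sum: 431 + 185.902 + 400 + 600 + 461.2 + 900 = 2978.102 Myr.

2978.102 million years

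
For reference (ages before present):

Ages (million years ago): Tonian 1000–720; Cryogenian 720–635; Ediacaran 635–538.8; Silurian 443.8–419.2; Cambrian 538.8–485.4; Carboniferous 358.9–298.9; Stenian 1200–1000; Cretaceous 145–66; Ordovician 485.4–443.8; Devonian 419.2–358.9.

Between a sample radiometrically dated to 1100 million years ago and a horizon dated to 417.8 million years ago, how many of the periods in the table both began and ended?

6

1100 Ma sits inside the Stenian (1200–1000) and 417.8 Ma inside the Devonian (419.2–358.9); neither of those is wholly between the two dates.
The listed periods lying completely between them are Tonian, Cryogenian, Ediacaran, Cambrian, Ordovician, Silurian — 6 in all.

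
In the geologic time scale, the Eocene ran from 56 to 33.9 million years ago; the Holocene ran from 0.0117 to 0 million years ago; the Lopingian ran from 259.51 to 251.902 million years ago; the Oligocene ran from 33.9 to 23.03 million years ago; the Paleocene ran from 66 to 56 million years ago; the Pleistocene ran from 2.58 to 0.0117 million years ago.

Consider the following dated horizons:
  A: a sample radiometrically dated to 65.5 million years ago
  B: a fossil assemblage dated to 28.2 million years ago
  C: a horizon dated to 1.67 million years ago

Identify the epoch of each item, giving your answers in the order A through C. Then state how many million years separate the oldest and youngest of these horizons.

A — Paleocene; B — Oligocene; C — Pleistocene; span 63.83 million years

Match each age against the start–end ranges in the excerpt: A = 65.5 Ma → Paleocene (66–56); B = 28.2 Ma → Oligocene (33.9–23.03); C = 1.67 Ma → Pleistocene (2.58–0.0117).
The largest age is 65.5 Ma and the smallest is 1.67 Ma; their difference is 63.83 Myr.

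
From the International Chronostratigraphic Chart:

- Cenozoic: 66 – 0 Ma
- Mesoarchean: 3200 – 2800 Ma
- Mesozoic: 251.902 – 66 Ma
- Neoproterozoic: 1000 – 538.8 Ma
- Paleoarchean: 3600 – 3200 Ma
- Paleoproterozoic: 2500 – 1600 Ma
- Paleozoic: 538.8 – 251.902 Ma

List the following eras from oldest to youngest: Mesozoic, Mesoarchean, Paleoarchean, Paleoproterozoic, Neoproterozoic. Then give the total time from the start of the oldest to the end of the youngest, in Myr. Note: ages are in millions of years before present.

Paleoarchean → Mesoarchean → Paleoproterozoic → Neoproterozoic → Mesozoic; total span 3534 Myr

Start ages (Ma): Paleoarchean 3600, Mesoarchean 3200, Paleoproterozoic 2500, Neoproterozoic 1000, Mesozoic 251.902.
Ordered oldest to youngest: Paleoarchean, Mesoarchean, Paleoproterozoic, Neoproterozoic, Mesozoic.
Span = 3600 − 66 = 3534 Myr.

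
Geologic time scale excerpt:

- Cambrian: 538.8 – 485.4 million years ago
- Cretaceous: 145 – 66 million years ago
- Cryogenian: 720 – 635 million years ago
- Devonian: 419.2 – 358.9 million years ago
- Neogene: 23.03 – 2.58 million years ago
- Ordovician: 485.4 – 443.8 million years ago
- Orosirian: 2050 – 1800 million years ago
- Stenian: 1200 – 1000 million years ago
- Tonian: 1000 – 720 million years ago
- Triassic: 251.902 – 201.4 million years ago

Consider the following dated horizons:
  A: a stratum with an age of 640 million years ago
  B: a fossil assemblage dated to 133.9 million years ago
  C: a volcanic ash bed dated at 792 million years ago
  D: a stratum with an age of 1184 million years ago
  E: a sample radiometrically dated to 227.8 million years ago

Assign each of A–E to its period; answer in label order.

A — Cryogenian; B — Cretaceous; C — Tonian; D — Stenian; E — Triassic

A: 640 Ma lies in 720–635 Ma, so Cryogenian.
B: 133.9 Ma lies in 145–66 Ma, so Cretaceous.
C: 792 Ma lies in 1000–720 Ma, so Tonian.
D: 1184 Ma lies in 1200–1000 Ma, so Stenian.
E: 227.8 Ma lies in 251.902–201.4 Ma, so Triassic.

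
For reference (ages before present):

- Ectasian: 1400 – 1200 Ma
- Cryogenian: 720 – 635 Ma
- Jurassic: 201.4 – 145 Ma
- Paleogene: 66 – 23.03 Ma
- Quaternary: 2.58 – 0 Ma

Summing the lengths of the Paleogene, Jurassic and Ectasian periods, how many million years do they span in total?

299.37 million years

Duration is start − end for each: (66 − 23.03) + (201.4 − 145) + (1400 − 1200).
That is 42.97 + 56.4 + 200, which totals 299.37 million years.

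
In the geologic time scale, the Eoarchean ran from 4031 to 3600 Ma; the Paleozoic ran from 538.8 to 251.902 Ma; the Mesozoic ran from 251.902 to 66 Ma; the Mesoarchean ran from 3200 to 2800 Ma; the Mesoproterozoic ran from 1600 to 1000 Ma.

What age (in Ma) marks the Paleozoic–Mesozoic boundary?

251.902 Ma

The Paleozoic ends and the Mesozoic begins at 251.902 Ma.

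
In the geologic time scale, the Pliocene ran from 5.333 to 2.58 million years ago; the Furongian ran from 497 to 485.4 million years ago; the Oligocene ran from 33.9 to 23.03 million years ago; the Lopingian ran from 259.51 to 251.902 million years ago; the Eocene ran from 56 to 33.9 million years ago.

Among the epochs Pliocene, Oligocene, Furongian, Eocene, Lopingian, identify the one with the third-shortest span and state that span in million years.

Durations: Pliocene 2.753; Oligocene 10.87; Furongian 11.6; Eocene 22.1; Lopingian 7.608 Myr.
Sorted shortest-first: Pliocene (2.753), Lopingian (7.608), Oligocene (10.87), Furongian (11.6), Eocene (22.1).
The third shortest is Oligocene at 10.87 Myr.

Oligocene, 10.87 million years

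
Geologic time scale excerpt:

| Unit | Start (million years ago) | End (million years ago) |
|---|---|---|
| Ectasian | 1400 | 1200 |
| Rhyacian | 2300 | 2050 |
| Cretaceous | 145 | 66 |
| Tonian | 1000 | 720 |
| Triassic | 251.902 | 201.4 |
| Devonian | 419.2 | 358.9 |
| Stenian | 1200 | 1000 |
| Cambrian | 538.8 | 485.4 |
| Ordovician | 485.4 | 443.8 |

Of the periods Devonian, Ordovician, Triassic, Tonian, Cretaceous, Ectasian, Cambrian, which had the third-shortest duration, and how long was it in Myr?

Durations: Devonian 60.3; Ordovician 41.6; Triassic 50.502; Tonian 280; Cretaceous 79; Ectasian 200; Cambrian 53.4 Myr.
Sorted shortest-first: Ordovician (41.6), Triassic (50.502), Cambrian (53.4), Devonian (60.3), Cretaceous (79), Ectasian (200), Tonian (280).
The third shortest is Cambrian at 53.4 Myr.

Cambrian, 53.4 million years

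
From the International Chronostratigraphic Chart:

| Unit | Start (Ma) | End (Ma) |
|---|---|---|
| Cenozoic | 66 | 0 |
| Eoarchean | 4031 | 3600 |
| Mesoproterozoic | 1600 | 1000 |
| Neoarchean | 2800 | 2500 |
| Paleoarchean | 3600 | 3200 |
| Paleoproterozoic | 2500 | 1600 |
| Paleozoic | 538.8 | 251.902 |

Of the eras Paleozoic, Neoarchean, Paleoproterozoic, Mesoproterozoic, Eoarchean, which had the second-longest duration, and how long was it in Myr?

Mesoproterozoic, 600 million years

Durations: Paleozoic 286.898; Neoarchean 300; Paleoproterozoic 900; Mesoproterozoic 600; Eoarchean 431 Myr.
Sorted longest-first: Paleoproterozoic (900), Mesoproterozoic (600), Eoarchean (431), Neoarchean (300), Paleozoic (286.898).
The second longest is Mesoproterozoic at 600 Myr.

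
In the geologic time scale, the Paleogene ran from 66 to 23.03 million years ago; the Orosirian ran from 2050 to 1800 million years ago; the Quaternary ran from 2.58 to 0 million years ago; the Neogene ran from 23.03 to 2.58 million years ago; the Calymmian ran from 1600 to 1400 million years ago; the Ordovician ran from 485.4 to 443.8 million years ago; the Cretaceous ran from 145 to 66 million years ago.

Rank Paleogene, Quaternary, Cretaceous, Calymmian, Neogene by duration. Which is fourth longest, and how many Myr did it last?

Durations: Paleogene 42.97; Quaternary 2.58; Cretaceous 79; Calymmian 200; Neogene 20.45 Myr.
Sorted longest-first: Calymmian (200), Cretaceous (79), Paleogene (42.97), Neogene (20.45), Quaternary (2.58).
The fourth longest is Neogene at 20.45 Myr.

Neogene, 20.45 million years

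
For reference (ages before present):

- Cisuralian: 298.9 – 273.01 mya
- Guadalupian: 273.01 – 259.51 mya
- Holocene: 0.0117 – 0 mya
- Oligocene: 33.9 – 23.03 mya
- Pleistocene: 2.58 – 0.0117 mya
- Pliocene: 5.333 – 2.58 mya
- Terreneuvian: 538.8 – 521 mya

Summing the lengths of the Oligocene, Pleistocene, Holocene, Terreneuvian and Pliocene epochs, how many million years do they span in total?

34.003 million years

Duration is start − end for each: (33.9 − 23.03) + (2.58 − 0.0117) + (0.0117 − 0) + (538.8 − 521) + (5.333 − 2.58).
That is 10.87 + 2.5683 + 0.0117 + 17.8 + 2.753, which totals 34.003 million years.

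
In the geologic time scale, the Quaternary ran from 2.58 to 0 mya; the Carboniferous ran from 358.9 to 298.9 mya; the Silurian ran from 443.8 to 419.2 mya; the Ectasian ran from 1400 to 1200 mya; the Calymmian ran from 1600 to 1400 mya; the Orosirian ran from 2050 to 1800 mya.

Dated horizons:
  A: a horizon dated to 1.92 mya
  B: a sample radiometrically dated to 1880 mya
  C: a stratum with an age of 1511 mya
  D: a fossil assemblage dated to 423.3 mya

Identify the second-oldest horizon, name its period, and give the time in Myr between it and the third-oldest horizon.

C, in the Calymmian; 1087.7 million years to D

Sorted oldest-first by Ma: B (1880), C (1511), D (423.3), A (1.92).
The second oldest is C at 1511 Ma, which lies in 1600–1400 Ma: the Calymmian.
The third oldest is D at 423.3 Ma; separation = |1511 − 423.3| = 1087.7 Myr.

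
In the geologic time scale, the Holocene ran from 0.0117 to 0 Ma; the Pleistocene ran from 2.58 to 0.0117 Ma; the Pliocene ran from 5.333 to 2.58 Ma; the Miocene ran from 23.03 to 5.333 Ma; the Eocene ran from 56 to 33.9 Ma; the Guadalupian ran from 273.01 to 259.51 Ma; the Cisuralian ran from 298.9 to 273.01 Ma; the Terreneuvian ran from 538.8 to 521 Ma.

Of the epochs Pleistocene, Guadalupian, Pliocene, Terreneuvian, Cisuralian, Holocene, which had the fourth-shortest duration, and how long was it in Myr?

Start − end for each: Pleistocene 2.58 − 0.0117 = 2.5683; Guadalupian 273.01 − 259.51 = 13.5; Pliocene 5.333 − 2.58 = 2.753; Terreneuvian 538.8 − 521 = 17.8; Cisuralian 298.9 − 273.01 = 25.89; Holocene 0.0117 − 0 = 0.0117.
Ranking these from shortest: Holocene < Pleistocene < Pliocene < Guadalupian < Terreneuvian < Cisuralian.
Position 4 in that ranking is Guadalupian, which lasted 13.5 Myr.

Guadalupian, 13.5 million years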